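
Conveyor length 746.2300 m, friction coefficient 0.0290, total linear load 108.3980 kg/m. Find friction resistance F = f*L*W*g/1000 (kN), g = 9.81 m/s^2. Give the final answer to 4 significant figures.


F = 0.0290 * 746.2300 * 108.3980 * 9.81 / 1000
F = 23.01 kN


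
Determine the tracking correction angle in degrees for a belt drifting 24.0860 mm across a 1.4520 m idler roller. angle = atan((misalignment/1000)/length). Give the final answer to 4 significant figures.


misalign_m = 24.0860 / 1000 = 0.024086 m
angle = atan(0.024086 / 1.4520)
angle = 0.9503 deg


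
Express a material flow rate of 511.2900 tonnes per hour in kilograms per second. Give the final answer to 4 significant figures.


m_dot = 511.2900 * 1000 / 3600
m_dot = 142.0 kg/s


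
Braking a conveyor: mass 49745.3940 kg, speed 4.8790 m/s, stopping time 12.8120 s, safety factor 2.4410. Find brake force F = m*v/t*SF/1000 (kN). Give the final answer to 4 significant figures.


F = 49745.3940 * 4.8790 / 12.8120 * 2.4410 / 1000
F = 46.24 kN


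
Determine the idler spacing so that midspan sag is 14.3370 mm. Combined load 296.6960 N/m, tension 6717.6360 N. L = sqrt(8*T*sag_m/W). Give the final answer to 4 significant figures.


sag = 14.3370/1000 = 0.014337 m
L = sqrt(8 * 6717.6360 * 0.014337 / 296.6960)
L = 1.611 m


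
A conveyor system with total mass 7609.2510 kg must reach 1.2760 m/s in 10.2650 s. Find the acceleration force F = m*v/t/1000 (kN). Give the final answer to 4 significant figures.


F = 7609.2510 * 1.2760 / 10.2650 / 1000
F = 0.9459 kN


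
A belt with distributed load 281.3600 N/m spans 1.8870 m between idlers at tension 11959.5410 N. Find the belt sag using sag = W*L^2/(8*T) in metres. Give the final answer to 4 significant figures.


sag = 281.3600 * 1.8870^2 / (8 * 11959.5410)
sag = 0.01047 m


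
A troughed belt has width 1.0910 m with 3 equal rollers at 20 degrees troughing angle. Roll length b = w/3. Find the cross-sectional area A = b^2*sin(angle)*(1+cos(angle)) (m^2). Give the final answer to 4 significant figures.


b = 1.0910/3 = 0.363667 m
A = 0.363667^2 * sin(20 deg) * (1 + cos(20 deg))
A = 0.08774 m^2


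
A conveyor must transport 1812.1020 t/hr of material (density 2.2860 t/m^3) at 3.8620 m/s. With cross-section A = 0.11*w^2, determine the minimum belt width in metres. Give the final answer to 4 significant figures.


A_req = 1812.1020 / (3.8620 * 2.2860 * 3600) = 0.0570153 m^2
w = sqrt(0.0570153 / 0.11)
w = 0.7199 m


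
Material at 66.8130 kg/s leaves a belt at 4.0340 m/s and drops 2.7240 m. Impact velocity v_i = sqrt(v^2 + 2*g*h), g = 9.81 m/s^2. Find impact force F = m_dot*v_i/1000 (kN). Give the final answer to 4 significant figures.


v_i = sqrt(4.0340^2 + 2*9.81*2.7240) = 8.34973 m/s
F = 66.8130 * 8.34973 / 1000
F = 0.5579 kN


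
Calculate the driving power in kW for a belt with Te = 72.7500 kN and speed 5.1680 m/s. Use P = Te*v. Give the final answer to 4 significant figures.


P = Te * v = 72.7500 * 5.1680
P = 376.0 kW


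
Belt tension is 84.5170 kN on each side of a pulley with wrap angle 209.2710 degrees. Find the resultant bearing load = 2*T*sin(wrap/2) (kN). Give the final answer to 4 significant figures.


F = 2 * 84.5170 * sin(209.2710/2 deg)
F = 163.5 kN


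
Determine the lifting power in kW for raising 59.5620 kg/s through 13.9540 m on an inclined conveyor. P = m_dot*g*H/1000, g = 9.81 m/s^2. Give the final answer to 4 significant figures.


P = 59.5620 * 9.81 * 13.9540 / 1000
P = 8.153 kW


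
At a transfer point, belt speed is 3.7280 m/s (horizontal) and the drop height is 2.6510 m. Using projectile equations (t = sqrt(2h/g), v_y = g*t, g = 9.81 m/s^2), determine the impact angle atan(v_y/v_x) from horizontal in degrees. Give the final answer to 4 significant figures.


t = sqrt(2*2.6510/9.81) = 0.735166 s
v_y = 9.81 * 0.735166 = 7.21198 m/s
angle = atan(7.21198 / 3.7280) = 62.66 deg


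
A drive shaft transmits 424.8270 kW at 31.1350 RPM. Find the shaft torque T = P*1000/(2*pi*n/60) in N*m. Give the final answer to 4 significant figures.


omega = 2*pi*31.1350/60 = 3.26045 rad/s
T = 424.8270*1000 / 3.26045
T = 130300 N*m


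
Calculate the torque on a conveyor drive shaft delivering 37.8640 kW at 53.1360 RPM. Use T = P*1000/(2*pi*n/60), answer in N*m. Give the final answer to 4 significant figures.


omega = 2*pi*53.1360/60 = 5.56439 rad/s
T = 37.8640*1000 / 5.56439
T = 6805 N*m


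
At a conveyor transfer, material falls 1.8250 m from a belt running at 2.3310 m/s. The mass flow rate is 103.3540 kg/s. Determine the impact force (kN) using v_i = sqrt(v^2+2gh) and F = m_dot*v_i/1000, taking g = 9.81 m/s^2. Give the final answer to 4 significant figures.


v_i = sqrt(2.3310^2 + 2*9.81*1.8250) = 6.42184 m/s
F = 103.3540 * 6.42184 / 1000
F = 0.6637 kN


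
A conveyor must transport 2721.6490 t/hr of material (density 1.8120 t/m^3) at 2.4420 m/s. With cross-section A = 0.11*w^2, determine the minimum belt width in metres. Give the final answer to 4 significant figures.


A_req = 2721.6490 / (2.4420 * 1.8120 * 3600) = 0.170854 m^2
w = sqrt(0.170854 / 0.11)
w = 1.246 m


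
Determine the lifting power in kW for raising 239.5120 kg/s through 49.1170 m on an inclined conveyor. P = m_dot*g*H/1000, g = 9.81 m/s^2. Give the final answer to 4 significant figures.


P = 239.5120 * 9.81 * 49.1170 / 1000
P = 115.4 kW


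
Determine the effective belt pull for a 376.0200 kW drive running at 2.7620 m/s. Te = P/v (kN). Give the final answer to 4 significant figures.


Te = P / v = 376.0200 / 2.7620
Te = 136.1 kN


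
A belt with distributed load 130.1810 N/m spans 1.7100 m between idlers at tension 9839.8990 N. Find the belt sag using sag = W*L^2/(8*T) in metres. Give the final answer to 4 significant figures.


sag = 130.1810 * 1.7100^2 / (8 * 9839.8990)
sag = 0.004836 m


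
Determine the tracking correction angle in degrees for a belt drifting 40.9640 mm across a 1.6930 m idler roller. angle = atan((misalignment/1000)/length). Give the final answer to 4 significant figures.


misalign_m = 40.9640 / 1000 = 0.040964 m
angle = atan(0.040964 / 1.6930)
angle = 1.386 deg


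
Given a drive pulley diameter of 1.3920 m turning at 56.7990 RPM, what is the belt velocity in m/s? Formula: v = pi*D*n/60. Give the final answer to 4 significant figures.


v = pi * 1.3920 * 56.7990 / 60
v = 4.140 m/s


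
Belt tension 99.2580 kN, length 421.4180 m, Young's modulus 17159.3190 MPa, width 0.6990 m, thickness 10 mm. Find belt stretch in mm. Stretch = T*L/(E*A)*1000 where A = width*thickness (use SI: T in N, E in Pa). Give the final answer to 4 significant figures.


A = 0.6990 * 0.01 = 0.00699 m^2
Stretch = 99.2580*1000 * 421.4180 / (17159.3190e6 * 0.00699) * 1000
Stretch = 348.7 mm


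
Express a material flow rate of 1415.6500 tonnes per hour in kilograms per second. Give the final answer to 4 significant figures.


m_dot = 1415.6500 * 1000 / 3600
m_dot = 393.2 kg/s


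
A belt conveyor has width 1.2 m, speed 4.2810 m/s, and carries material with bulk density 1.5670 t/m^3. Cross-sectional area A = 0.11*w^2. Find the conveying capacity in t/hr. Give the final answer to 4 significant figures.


A = 0.11 * 1.2^2 = 0.1584 m^2
C = 0.1584 * 4.2810 * 1.5670 * 3600
C = 3825 t/hr


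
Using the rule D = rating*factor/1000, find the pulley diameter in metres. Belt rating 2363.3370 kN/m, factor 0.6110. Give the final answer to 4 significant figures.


D = 2363.3370 * 0.6110 / 1000
D = 1.444 m


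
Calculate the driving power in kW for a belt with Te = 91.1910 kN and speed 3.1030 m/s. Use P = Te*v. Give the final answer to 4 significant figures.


P = Te * v = 91.1910 * 3.1030
P = 283.0 kW


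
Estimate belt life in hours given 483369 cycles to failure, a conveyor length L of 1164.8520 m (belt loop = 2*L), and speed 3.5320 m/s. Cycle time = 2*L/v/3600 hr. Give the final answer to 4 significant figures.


cycle_time = 2 * 1164.8520 / 3.5320 / 3600 = 0.183222 hr
life = 483369 * 0.183222 = 88560 hours


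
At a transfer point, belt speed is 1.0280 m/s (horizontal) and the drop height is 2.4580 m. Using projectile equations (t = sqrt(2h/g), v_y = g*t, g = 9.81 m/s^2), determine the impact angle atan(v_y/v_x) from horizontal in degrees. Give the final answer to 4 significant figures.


t = sqrt(2*2.4580/9.81) = 0.707899 s
v_y = 9.81 * 0.707899 = 6.94449 m/s
angle = atan(6.94449 / 1.0280) = 81.58 deg


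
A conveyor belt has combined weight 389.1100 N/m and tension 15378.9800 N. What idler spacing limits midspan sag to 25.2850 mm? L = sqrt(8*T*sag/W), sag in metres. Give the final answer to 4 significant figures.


sag = 25.2850/1000 = 0.025285 m
L = sqrt(8 * 15378.9800 * 0.025285 / 389.1100)
L = 2.828 m


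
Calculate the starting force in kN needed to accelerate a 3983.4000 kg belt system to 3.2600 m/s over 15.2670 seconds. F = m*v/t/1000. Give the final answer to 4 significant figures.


F = 3983.4000 * 3.2600 / 15.2670 / 1000
F = 0.8506 kN


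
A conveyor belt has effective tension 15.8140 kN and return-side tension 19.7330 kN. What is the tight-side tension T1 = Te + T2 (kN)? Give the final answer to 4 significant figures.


T1 = Te + T2 = 15.8140 + 19.7330
T1 = 35.55 kN


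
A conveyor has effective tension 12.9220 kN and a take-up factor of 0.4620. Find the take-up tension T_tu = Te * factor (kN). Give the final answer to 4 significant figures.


T_tu = 12.9220 * 0.4620
T_tu = 5.970 kN


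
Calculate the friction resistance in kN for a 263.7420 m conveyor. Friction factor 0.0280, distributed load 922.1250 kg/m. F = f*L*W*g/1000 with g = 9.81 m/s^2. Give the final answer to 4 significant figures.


F = 0.0280 * 263.7420 * 922.1250 * 9.81 / 1000
F = 66.80 kN


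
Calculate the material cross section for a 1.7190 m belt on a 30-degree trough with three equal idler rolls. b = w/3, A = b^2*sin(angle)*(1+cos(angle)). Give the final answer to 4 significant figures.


b = 1.7190/3 = 0.573 m
A = 0.573^2 * sin(30 deg) * (1 + cos(30 deg))
A = 0.3063 m^2


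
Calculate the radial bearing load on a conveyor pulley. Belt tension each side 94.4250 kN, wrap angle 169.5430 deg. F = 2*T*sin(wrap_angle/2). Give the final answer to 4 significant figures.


F = 2 * 94.4250 * sin(169.5430/2 deg)
F = 188.1 kN


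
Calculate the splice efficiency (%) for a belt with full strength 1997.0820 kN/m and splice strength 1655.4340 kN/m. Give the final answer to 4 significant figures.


Eff = 1655.4340 / 1997.0820 * 100
Eff = 82.89 %


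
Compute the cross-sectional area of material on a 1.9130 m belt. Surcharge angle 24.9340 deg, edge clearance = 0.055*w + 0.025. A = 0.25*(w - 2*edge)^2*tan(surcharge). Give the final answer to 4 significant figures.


edge = 0.055*1.9130 + 0.025 = 0.130215 m
ew = 1.9130 - 2*0.130215 = 1.65257 m
A = 0.25 * 1.65257^2 * tan(24.9340 deg)
A = 0.3174 m^2


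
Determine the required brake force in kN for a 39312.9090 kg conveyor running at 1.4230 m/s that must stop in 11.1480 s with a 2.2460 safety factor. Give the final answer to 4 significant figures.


F = 39312.9090 * 1.4230 / 11.1480 * 2.2460 / 1000
F = 11.27 kN


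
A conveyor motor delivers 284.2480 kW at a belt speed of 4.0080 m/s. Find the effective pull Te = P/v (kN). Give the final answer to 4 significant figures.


Te = P / v = 284.2480 / 4.0080
Te = 70.92 kN


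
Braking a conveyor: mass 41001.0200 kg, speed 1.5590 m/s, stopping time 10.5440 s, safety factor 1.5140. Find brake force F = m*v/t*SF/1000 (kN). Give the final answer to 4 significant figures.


F = 41001.0200 * 1.5590 / 10.5440 * 1.5140 / 1000
F = 9.178 kN


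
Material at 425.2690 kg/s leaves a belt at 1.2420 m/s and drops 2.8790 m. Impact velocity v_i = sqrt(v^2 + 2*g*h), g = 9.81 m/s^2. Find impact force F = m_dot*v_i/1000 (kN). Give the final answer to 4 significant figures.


v_i = sqrt(1.2420^2 + 2*9.81*2.8790) = 7.61765 m/s
F = 425.2690 * 7.61765 / 1000
F = 3.240 kN


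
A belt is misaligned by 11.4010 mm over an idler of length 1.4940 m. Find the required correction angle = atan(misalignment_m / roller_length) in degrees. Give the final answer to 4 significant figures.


misalign_m = 11.4010 / 1000 = 0.011401 m
angle = atan(0.011401 / 1.4940)
angle = 0.4372 deg


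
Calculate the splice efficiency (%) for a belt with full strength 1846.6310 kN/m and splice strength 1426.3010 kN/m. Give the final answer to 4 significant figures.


Eff = 1426.3010 / 1846.6310 * 100
Eff = 77.24 %


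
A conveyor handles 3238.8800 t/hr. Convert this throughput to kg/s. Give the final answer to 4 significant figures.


m_dot = 3238.8800 * 1000 / 3600
m_dot = 899.7 kg/s


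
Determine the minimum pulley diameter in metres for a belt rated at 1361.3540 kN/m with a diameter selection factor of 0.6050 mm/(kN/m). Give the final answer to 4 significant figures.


D = 1361.3540 * 0.6050 / 1000
D = 0.8236 m


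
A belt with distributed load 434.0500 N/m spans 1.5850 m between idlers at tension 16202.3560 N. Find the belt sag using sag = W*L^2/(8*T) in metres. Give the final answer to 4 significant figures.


sag = 434.0500 * 1.5850^2 / (8 * 16202.3560)
sag = 0.008413 m


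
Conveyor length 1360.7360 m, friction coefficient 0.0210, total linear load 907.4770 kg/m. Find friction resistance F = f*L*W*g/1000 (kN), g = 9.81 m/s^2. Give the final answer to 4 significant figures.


F = 0.0210 * 1360.7360 * 907.4770 * 9.81 / 1000
F = 254.4 kN


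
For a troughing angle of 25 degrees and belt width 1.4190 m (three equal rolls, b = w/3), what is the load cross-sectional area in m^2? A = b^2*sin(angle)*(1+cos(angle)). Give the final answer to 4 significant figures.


b = 1.4190/3 = 0.473 m
A = 0.473^2 * sin(25 deg) * (1 + cos(25 deg))
A = 0.1802 m^2


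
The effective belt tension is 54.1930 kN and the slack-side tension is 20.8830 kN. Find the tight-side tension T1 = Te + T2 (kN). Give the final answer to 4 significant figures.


T1 = Te + T2 = 54.1930 + 20.8830
T1 = 75.08 kN


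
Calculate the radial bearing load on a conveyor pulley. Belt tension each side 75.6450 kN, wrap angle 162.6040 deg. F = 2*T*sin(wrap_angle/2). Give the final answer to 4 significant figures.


F = 2 * 75.6450 * sin(162.6040/2 deg)
F = 149.6 kN


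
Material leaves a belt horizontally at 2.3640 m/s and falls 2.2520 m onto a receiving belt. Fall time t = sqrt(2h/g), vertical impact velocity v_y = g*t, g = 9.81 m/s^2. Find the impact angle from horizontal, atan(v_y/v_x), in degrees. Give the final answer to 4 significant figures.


t = sqrt(2*2.2520/9.81) = 0.677586 s
v_y = 9.81 * 0.677586 = 6.64712 m/s
angle = atan(6.64712 / 2.3640) = 70.42 deg


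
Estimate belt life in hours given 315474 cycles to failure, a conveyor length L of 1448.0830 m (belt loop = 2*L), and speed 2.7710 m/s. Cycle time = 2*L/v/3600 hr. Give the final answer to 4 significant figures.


cycle_time = 2 * 1448.0830 / 2.7710 / 3600 = 0.290325 hr
life = 315474 * 0.290325 = 91590 hours


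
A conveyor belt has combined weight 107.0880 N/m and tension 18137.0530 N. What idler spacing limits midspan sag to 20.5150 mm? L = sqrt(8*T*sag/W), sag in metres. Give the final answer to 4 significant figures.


sag = 20.5150/1000 = 0.020515 m
L = sqrt(8 * 18137.0530 * 0.020515 / 107.0880)
L = 5.272 m


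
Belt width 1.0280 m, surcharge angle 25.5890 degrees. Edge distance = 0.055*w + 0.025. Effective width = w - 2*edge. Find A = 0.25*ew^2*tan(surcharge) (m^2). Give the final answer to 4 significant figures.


edge = 0.055*1.0280 + 0.025 = 0.08154 m
ew = 1.0280 - 2*0.08154 = 0.86492 m
A = 0.25 * 0.86492^2 * tan(25.5890 deg)
A = 0.08956 m^2


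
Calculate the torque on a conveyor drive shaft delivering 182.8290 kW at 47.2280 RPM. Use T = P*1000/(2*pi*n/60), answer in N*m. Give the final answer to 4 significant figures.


omega = 2*pi*47.2280/60 = 4.9457 rad/s
T = 182.8290*1000 / 4.9457
T = 36970 N*m


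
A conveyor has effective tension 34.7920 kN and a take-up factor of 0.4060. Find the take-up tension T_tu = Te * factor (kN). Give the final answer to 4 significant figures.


T_tu = 34.7920 * 0.4060
T_tu = 14.13 kN


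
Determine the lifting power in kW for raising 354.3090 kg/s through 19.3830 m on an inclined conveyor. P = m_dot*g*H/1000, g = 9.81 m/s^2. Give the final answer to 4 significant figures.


P = 354.3090 * 9.81 * 19.3830 / 1000
P = 67.37 kW


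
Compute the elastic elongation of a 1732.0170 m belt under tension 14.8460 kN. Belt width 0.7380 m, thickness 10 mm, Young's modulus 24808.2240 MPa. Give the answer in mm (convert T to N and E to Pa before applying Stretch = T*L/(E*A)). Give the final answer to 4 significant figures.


A = 0.7380 * 0.01 = 0.00738 m^2
Stretch = 14.8460*1000 * 1732.0170 / (24808.2240e6 * 0.00738) * 1000
Stretch = 140.4 mm


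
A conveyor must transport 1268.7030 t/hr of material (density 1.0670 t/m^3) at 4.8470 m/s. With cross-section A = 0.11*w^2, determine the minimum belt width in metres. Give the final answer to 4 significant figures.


A_req = 1268.7030 / (4.8470 * 1.0670 * 3600) = 0.0681428 m^2
w = sqrt(0.0681428 / 0.11)
w = 0.7871 m


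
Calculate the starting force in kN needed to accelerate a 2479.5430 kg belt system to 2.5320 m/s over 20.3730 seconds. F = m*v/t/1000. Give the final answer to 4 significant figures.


F = 2479.5430 * 2.5320 / 20.3730 / 1000
F = 0.3082 kN


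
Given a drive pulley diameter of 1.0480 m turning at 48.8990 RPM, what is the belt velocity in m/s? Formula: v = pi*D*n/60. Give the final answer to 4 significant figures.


v = pi * 1.0480 * 48.8990 / 60
v = 2.683 m/s


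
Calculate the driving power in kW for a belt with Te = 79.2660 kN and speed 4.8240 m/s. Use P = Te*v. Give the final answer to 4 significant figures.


P = Te * v = 79.2660 * 4.8240
P = 382.4 kW


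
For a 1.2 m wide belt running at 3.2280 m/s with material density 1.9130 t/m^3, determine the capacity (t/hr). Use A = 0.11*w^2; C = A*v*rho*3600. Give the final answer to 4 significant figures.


A = 0.11 * 1.2^2 = 0.1584 m^2
C = 0.1584 * 3.2280 * 1.9130 * 3600
C = 3521 t/hr


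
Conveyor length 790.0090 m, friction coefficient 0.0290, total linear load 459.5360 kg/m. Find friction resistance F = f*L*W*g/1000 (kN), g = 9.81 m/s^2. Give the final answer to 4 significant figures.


F = 0.0290 * 790.0090 * 459.5360 * 9.81 / 1000
F = 103.3 kN


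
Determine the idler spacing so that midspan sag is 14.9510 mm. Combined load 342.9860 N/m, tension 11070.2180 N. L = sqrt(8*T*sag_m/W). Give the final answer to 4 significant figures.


sag = 14.9510/1000 = 0.014951 m
L = sqrt(8 * 11070.2180 * 0.014951 / 342.9860)
L = 1.965 m


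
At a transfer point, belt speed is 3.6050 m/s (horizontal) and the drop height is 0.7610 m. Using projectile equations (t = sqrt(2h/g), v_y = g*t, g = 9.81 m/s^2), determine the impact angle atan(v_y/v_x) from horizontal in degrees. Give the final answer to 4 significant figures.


t = sqrt(2*0.7610/9.81) = 0.393888 s
v_y = 9.81 * 0.393888 = 3.86404 m/s
angle = atan(3.86404 / 3.6050) = 46.99 deg


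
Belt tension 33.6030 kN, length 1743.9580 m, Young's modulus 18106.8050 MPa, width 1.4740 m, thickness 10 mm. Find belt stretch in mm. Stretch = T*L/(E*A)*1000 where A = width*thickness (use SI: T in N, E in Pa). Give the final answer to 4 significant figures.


A = 1.4740 * 0.01 = 0.01474 m^2
Stretch = 33.6030*1000 * 1743.9580 / (18106.8050e6 * 0.01474) * 1000
Stretch = 219.6 mm


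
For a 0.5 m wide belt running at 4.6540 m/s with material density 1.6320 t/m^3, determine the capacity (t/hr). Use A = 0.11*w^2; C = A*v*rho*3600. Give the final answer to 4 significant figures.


A = 0.11 * 0.5^2 = 0.0275 m^2
C = 0.0275 * 4.6540 * 1.6320 * 3600
C = 751.9 t/hr


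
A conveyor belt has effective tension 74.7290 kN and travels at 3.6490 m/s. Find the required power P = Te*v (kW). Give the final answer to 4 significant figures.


P = Te * v = 74.7290 * 3.6490
P = 272.7 kW


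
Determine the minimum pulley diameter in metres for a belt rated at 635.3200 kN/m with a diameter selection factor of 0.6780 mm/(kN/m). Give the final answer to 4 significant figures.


D = 635.3200 * 0.6780 / 1000
D = 0.4307 m


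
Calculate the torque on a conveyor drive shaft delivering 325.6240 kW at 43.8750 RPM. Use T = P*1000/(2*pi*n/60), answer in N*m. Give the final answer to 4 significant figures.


omega = 2*pi*43.8750/60 = 4.59458 rad/s
T = 325.6240*1000 / 4.59458
T = 70870 N*m


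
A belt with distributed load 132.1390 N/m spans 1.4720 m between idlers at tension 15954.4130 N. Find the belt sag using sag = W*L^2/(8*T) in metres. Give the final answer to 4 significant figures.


sag = 132.1390 * 1.4720^2 / (8 * 15954.4130)
sag = 0.002243 m


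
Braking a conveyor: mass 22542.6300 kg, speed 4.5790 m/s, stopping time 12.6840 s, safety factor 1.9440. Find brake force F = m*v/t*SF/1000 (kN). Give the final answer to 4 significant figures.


F = 22542.6300 * 4.5790 / 12.6840 * 1.9440 / 1000
F = 15.82 kN


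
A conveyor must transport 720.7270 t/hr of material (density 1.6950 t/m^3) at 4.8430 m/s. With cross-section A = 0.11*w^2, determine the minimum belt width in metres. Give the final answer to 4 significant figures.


A_req = 720.7270 / (4.8430 * 1.6950 * 3600) = 0.0243884 m^2
w = sqrt(0.0243884 / 0.11)
w = 0.4709 m


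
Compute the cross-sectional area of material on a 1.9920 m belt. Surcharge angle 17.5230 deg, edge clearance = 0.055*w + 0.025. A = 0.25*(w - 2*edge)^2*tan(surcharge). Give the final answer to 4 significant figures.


edge = 0.055*1.9920 + 0.025 = 0.13456 m
ew = 1.9920 - 2*0.13456 = 1.72288 m
A = 0.25 * 1.72288^2 * tan(17.5230 deg)
A = 0.2343 m^2


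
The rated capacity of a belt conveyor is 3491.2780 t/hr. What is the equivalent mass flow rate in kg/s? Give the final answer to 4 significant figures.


m_dot = 3491.2780 * 1000 / 3600
m_dot = 969.8 kg/s


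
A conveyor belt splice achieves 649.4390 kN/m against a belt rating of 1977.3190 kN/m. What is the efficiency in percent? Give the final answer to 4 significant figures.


Eff = 649.4390 / 1977.3190 * 100
Eff = 32.84 %


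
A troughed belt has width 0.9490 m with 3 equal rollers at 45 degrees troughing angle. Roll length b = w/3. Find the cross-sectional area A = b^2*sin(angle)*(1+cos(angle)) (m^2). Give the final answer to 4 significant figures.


b = 0.9490/3 = 0.316333 m
A = 0.316333^2 * sin(45 deg) * (1 + cos(45 deg))
A = 0.1208 m^2


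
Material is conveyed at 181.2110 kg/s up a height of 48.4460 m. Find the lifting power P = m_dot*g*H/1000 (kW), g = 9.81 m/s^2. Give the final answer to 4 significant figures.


P = 181.2110 * 9.81 * 48.4460 / 1000
P = 86.12 kW


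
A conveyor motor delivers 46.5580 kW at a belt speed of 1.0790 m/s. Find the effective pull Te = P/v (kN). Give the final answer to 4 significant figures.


Te = P / v = 46.5580 / 1.0790
Te = 43.15 kN


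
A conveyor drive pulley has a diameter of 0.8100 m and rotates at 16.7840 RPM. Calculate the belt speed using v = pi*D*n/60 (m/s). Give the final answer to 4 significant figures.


v = pi * 0.8100 * 16.7840 / 60
v = 0.7118 m/s


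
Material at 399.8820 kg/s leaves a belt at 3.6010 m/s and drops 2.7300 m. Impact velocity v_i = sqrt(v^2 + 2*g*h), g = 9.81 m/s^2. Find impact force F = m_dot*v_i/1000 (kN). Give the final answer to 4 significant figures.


v_i = sqrt(3.6010^2 + 2*9.81*2.7300) = 8.15658 m/s
F = 399.8820 * 8.15658 / 1000
F = 3.262 kN


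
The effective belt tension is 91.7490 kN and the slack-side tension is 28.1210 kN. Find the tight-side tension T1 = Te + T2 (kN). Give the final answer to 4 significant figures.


T1 = Te + T2 = 91.7490 + 28.1210
T1 = 119.9 kN


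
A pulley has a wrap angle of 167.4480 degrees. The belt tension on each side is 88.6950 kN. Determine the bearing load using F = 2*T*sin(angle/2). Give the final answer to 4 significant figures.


F = 2 * 88.6950 * sin(167.4480/2 deg)
F = 176.3 kN


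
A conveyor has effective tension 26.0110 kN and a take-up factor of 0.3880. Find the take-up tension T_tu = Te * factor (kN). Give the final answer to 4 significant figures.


T_tu = 26.0110 * 0.3880
T_tu = 10.09 kN


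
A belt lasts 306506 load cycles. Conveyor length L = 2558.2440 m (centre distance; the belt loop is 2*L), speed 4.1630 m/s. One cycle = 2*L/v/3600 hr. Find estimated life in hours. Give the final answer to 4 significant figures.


cycle_time = 2 * 2558.2440 / 4.1630 / 3600 = 0.3414 hr
life = 306506 * 0.3414 = 104600 hours


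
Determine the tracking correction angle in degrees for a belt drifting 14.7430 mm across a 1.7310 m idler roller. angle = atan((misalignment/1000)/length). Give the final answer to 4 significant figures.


misalign_m = 14.7430 / 1000 = 0.014743 m
angle = atan(0.014743 / 1.7310)
angle = 0.4880 deg


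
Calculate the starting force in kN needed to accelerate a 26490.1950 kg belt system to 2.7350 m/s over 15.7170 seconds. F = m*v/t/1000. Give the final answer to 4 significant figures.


F = 26490.1950 * 2.7350 / 15.7170 / 1000
F = 4.610 kN


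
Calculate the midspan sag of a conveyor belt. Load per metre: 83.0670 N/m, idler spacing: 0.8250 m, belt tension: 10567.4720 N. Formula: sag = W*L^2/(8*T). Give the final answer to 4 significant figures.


sag = 83.0670 * 0.8250^2 / (8 * 10567.4720)
sag = 0.0006688 m


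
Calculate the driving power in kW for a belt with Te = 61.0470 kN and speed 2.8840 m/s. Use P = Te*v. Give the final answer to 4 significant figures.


P = Te * v = 61.0470 * 2.8840
P = 176.1 kW


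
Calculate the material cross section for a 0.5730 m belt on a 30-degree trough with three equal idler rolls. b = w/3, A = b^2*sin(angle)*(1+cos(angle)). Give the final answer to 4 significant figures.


b = 0.5730/3 = 0.191 m
A = 0.191^2 * sin(30 deg) * (1 + cos(30 deg))
A = 0.03404 m^2


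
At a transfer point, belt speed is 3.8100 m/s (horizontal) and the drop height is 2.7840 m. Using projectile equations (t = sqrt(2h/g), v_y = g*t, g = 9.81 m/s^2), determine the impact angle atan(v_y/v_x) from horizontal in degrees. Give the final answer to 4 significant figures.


t = sqrt(2*2.7840/9.81) = 0.753382 s
v_y = 9.81 * 0.753382 = 7.39068 m/s
angle = atan(7.39068 / 3.8100) = 62.73 deg


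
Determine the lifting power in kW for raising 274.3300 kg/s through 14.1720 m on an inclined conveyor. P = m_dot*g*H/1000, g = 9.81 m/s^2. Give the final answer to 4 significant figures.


P = 274.3300 * 9.81 * 14.1720 / 1000
P = 38.14 kW


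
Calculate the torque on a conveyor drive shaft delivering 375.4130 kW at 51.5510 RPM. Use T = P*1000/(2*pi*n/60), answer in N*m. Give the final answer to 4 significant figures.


omega = 2*pi*51.5510/60 = 5.39841 rad/s
T = 375.4130*1000 / 5.39841
T = 69540 N*m


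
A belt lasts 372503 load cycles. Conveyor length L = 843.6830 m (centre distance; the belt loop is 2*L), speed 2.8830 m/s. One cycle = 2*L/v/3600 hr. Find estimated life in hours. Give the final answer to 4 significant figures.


cycle_time = 2 * 843.6830 / 2.8830 / 3600 = 0.162578 hr
life = 372503 * 0.162578 = 60560 hours


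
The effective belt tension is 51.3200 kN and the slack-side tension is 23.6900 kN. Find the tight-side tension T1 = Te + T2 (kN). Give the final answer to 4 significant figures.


T1 = Te + T2 = 51.3200 + 23.6900
T1 = 75.01 kN


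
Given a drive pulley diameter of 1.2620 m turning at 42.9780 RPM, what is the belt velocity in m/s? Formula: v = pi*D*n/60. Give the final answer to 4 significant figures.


v = pi * 1.2620 * 42.9780 / 60
v = 2.840 m/s


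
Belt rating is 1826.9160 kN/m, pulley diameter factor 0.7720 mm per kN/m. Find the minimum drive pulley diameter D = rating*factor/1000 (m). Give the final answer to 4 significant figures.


D = 1826.9160 * 0.7720 / 1000
D = 1.410 m


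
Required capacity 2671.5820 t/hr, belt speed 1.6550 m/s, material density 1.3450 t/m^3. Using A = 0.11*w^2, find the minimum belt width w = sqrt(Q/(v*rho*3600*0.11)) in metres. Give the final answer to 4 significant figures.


A_req = 2671.5820 / (1.6550 * 1.3450 * 3600) = 0.333385 m^2
w = sqrt(0.333385 / 0.11)
w = 1.741 m


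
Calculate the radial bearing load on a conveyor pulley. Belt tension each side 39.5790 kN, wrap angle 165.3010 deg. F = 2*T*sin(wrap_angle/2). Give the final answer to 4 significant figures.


F = 2 * 39.5790 * sin(165.3010/2 deg)
F = 78.51 kN


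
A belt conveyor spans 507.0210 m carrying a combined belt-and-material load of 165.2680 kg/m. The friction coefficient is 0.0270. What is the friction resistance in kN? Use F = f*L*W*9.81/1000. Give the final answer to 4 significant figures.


F = 0.0270 * 507.0210 * 165.2680 * 9.81 / 1000
F = 22.19 kN


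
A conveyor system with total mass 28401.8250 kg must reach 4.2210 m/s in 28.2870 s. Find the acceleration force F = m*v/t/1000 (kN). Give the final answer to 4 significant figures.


F = 28401.8250 * 4.2210 / 28.2870 / 1000
F = 4.238 kN


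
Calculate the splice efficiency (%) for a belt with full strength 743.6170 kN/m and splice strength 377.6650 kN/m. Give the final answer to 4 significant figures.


Eff = 377.6650 / 743.6170 * 100
Eff = 50.79 %


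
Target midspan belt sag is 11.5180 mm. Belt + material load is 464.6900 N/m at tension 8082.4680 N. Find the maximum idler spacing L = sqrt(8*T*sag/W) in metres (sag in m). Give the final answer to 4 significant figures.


sag = 11.5180/1000 = 0.011518 m
L = sqrt(8 * 8082.4680 * 0.011518 / 464.6900)
L = 1.266 m


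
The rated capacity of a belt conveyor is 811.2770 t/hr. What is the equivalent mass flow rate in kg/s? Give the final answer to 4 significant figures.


m_dot = 811.2770 * 1000 / 3600
m_dot = 225.4 kg/s


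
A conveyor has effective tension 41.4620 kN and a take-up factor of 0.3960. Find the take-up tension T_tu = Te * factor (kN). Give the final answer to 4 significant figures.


T_tu = 41.4620 * 0.3960
T_tu = 16.42 kN


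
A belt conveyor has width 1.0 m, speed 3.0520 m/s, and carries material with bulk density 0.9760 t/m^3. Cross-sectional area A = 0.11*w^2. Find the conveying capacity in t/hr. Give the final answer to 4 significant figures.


A = 0.11 * 1.0^2 = 0.11 m^2
C = 0.11 * 3.0520 * 0.9760 * 3600
C = 1180 t/hr


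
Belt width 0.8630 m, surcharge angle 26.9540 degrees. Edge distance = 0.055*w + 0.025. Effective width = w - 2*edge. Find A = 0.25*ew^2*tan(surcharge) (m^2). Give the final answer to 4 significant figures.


edge = 0.055*0.8630 + 0.025 = 0.072465 m
ew = 0.8630 - 2*0.072465 = 0.71807 m
A = 0.25 * 0.71807^2 * tan(26.9540 deg)
A = 0.06555 m^2


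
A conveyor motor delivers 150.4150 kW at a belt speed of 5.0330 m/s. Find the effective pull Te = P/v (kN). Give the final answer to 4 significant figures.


Te = P / v = 150.4150 / 5.0330
Te = 29.89 kN


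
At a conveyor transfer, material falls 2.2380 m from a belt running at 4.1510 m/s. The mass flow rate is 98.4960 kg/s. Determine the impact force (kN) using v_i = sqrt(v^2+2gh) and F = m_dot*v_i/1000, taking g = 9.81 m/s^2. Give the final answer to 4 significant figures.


v_i = sqrt(4.1510^2 + 2*9.81*2.2380) = 7.81923 m/s
F = 98.4960 * 7.81923 / 1000
F = 0.7702 kN


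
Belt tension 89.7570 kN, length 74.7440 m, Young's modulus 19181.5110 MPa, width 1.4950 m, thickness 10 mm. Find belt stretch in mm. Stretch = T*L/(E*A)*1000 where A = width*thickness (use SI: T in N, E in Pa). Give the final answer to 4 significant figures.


A = 1.4950 * 0.01 = 0.01495 m^2
Stretch = 89.7570*1000 * 74.7440 / (19181.5110e6 * 0.01495) * 1000
Stretch = 23.39 mm


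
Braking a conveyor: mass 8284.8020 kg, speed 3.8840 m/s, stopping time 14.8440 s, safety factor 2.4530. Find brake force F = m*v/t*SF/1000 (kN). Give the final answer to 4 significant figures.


F = 8284.8020 * 3.8840 / 14.8440 * 2.4530 / 1000
F = 5.318 kN


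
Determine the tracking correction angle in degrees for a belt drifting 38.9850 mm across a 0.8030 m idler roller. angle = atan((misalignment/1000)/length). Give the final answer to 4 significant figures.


misalign_m = 38.9850 / 1000 = 0.038985 m
angle = atan(0.038985 / 0.8030)
angle = 2.779 deg


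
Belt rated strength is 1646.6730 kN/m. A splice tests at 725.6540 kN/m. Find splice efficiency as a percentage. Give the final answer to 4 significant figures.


Eff = 725.6540 / 1646.6730 * 100
Eff = 44.07 %


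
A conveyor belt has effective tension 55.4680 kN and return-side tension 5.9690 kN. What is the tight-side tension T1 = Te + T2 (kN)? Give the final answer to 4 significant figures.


T1 = Te + T2 = 55.4680 + 5.9690
T1 = 61.44 kN


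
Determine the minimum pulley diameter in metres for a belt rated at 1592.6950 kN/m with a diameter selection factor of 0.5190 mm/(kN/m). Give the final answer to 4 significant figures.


D = 1592.6950 * 0.5190 / 1000
D = 0.8266 m


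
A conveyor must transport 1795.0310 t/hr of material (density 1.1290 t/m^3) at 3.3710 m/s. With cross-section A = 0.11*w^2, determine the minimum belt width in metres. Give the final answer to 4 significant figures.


A_req = 1795.0310 / (3.3710 * 1.1290 * 3600) = 0.131014 m^2
w = sqrt(0.131014 / 0.11)
w = 1.091 m


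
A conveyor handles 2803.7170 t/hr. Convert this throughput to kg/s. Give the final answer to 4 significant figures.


m_dot = 2803.7170 * 1000 / 3600
m_dot = 778.8 kg/s


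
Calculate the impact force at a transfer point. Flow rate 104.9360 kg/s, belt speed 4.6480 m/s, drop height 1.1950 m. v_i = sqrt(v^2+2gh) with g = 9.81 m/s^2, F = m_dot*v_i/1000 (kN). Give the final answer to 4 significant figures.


v_i = sqrt(4.6480^2 + 2*9.81*1.1950) = 6.71192 m/s
F = 104.9360 * 6.71192 / 1000
F = 0.7043 kN


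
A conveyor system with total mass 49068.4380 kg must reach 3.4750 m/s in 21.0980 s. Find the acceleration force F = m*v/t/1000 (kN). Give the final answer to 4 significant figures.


F = 49068.4380 * 3.4750 / 21.0980 / 1000
F = 8.082 kN


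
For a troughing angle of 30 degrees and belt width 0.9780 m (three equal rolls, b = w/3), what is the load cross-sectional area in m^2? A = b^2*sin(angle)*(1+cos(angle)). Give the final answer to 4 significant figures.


b = 0.9780/3 = 0.326 m
A = 0.326^2 * sin(30 deg) * (1 + cos(30 deg))
A = 0.09916 m^2


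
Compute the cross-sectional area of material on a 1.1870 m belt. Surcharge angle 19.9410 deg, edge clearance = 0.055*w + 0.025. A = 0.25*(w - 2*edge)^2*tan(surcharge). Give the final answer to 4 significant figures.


edge = 0.055*1.1870 + 0.025 = 0.090285 m
ew = 1.1870 - 2*0.090285 = 1.00643 m
A = 0.25 * 1.00643^2 * tan(19.9410 deg)
A = 0.09187 m^2


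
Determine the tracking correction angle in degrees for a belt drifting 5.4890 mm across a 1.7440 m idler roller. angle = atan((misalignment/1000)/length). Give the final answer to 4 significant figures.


misalign_m = 5.4890 / 1000 = 0.005489 m
angle = atan(0.005489 / 1.7440)
angle = 0.1803 deg


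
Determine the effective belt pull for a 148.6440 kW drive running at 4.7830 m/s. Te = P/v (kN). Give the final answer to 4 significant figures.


Te = P / v = 148.6440 / 4.7830
Te = 31.08 kN


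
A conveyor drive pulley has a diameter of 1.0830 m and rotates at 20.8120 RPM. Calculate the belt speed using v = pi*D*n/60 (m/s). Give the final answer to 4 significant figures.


v = pi * 1.0830 * 20.8120 / 60
v = 1.180 m/s


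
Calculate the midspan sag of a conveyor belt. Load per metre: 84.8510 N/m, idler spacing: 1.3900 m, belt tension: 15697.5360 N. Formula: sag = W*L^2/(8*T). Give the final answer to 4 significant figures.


sag = 84.8510 * 1.3900^2 / (8 * 15697.5360)
sag = 0.001305 m


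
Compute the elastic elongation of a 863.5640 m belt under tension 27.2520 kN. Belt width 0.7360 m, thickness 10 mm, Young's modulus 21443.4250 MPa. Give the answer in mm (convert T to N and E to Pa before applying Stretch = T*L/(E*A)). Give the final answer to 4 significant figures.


A = 0.7360 * 0.01 = 0.00736 m^2
Stretch = 27.2520*1000 * 863.5640 / (21443.4250e6 * 0.00736) * 1000
Stretch = 149.1 mm


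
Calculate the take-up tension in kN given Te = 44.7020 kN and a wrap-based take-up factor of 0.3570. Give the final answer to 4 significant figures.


T_tu = 44.7020 * 0.3570
T_tu = 15.96 kN


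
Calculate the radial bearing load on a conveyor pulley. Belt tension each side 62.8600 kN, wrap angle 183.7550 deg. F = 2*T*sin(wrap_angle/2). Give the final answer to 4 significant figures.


F = 2 * 62.8600 * sin(183.7550/2 deg)
F = 125.7 kN


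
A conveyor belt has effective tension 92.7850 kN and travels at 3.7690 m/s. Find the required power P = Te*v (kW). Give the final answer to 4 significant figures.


P = Te * v = 92.7850 * 3.7690
P = 349.7 kW


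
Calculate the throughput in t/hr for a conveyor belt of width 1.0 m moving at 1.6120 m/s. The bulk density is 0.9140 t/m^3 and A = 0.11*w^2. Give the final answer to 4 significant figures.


A = 0.11 * 1.0^2 = 0.11 m^2
C = 0.11 * 1.6120 * 0.9140 * 3600
C = 583.5 t/hr


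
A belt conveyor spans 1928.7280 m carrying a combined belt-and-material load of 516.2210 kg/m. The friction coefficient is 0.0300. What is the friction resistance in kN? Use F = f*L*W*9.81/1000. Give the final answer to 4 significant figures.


F = 0.0300 * 1928.7280 * 516.2210 * 9.81 / 1000
F = 293.0 kN


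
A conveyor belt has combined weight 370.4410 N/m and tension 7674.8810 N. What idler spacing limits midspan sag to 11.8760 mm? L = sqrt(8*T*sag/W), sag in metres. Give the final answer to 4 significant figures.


sag = 11.8760/1000 = 0.011876 m
L = sqrt(8 * 7674.8810 * 0.011876 / 370.4410)
L = 1.403 m


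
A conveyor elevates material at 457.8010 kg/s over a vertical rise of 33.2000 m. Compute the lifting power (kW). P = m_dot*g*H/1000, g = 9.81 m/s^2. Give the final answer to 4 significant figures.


P = 457.8010 * 9.81 * 33.2000 / 1000
P = 149.1 kW


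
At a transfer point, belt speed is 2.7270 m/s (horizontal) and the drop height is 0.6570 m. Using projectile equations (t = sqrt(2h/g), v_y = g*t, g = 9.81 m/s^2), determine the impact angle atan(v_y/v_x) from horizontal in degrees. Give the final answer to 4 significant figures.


t = sqrt(2*0.6570/9.81) = 0.365985 s
v_y = 9.81 * 0.365985 = 3.59031 m/s
angle = atan(3.59031 / 2.7270) = 52.78 deg


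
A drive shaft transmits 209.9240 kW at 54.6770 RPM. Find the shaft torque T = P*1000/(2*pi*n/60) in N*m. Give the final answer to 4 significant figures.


omega = 2*pi*54.6770/60 = 5.72576 rad/s
T = 209.9240*1000 / 5.72576
T = 36660 N*m


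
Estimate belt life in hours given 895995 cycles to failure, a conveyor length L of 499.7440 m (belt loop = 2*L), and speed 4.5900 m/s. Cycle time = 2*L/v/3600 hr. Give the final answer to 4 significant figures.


cycle_time = 2 * 499.7440 / 4.5900 / 3600 = 0.060487 hr
life = 895995 * 0.060487 = 54200 hours


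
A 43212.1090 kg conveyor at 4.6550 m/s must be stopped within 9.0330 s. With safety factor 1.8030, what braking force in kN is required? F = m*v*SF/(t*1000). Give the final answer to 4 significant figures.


F = 43212.1090 * 4.6550 / 9.0330 * 1.8030 / 1000
F = 40.15 kN


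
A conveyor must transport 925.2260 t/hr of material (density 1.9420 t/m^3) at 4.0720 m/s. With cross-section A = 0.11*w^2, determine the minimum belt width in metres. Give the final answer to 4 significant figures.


A_req = 925.2260 / (4.0720 * 1.9420 * 3600) = 0.0325004 m^2
w = sqrt(0.0325004 / 0.11)
w = 0.5436 m


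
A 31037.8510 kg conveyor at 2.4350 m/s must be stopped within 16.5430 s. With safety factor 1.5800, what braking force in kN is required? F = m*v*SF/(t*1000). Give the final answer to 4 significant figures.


F = 31037.8510 * 2.4350 / 16.5430 * 1.5800 / 1000
F = 7.218 kN
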